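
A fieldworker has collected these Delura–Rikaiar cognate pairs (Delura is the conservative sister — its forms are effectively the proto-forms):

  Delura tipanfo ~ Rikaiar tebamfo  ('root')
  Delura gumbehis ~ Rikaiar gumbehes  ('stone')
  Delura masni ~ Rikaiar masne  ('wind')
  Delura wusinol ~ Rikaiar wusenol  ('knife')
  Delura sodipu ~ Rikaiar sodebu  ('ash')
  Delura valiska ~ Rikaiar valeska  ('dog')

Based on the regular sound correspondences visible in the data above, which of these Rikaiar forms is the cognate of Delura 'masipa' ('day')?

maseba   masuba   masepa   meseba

maseba

tipanfo ~ tebamfo, sodipu ~ sodebu — Delura i corresponds to Rikaiar e after a consonant, before a labial obstruent.
tipanfo ~ tebamfo — Delura p corresponds to Rikaiar b between vowels (before a back vowel).
Applying these to Delura 'masipa':
  masipa → masepa   (i→e after a consonant, before a labial obstruent)
  masepa → maseba   (p→b between vowels (before a back vowel))
So the Rikaiar cognate is 'maseba'.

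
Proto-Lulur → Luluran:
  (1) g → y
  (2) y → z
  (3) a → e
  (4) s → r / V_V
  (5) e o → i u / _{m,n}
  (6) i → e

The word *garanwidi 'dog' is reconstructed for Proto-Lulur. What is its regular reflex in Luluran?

zerenwede

Luluran: start from *garanwidi.
  rule 1 (unconditioned shift): garanwidi → yaranwidi
  rule 2 (unconditioned shift): yaranwidi → zaranwidi
  rule 3 (vowel merger): zaranwidi → zerenwidi
  rule 4: no change — zerenwidi
  rule 5 (pre-nasal raising): zerenwidi → zerinwidi
  rule 6 (vowel merger): zerinwidi → zerenwede
  ⇒ Luluran zerenwede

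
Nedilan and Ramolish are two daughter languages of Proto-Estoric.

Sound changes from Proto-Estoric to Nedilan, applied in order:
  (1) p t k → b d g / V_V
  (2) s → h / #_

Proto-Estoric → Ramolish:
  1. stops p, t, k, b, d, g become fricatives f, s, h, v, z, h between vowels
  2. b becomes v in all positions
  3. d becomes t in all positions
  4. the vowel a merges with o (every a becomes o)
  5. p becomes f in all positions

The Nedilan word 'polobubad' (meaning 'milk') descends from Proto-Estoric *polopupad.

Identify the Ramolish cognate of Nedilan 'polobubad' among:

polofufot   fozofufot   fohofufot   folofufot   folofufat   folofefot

folofufot

Ramolish: *polopupad
  polopupad → polofufad   [intervocalic lenition]
  polofufad (rule 2 does not apply)
  polofufad → polofufat   [unconditioned shift]
  polofufat → polofufot   [vowel merger]
  polofufot → folofufot   [unconditioned shift]
  giving Ramolish folofufot.
The other candidates each miss or misapply at least one Ramolish change.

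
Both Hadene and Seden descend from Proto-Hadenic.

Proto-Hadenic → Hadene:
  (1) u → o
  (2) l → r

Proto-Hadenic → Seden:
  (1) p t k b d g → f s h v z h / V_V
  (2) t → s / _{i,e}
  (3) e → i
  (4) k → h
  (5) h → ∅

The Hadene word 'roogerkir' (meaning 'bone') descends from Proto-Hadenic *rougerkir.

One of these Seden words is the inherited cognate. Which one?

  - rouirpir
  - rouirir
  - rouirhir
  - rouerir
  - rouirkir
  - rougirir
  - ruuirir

rouirir

Seden: start from *rougerkir.
  rule 1 (intervocalic lenition): rougerkir → rouherkir
  rule 2: no change — rouherkir
  rule 3 (vowel merger): rouherkir → rouhirkir
  rule 4 (unconditioned shift): rouhirkir → rouhirhir
  rule 5 (h-loss): rouhirhir → rouirir
  ⇒ Seden rouirir
Among the options, 'rouirir' alone shows every Seden change applied in order.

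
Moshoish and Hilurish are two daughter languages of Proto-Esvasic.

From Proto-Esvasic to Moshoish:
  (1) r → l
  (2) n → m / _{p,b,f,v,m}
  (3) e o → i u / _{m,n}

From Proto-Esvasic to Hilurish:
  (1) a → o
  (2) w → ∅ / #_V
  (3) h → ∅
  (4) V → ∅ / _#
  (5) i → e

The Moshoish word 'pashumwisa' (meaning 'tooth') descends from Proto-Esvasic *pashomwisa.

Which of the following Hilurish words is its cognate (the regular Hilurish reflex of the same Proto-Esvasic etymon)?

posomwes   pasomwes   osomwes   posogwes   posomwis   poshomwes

posomwes

Hilurish: *pashomwisa > poshomwiso > posomwiso > posomwis > posomwes  (by vowel merger, h-loss, apocope, vowel merger)
The other candidates each miss or misapply at least one Hilurish change.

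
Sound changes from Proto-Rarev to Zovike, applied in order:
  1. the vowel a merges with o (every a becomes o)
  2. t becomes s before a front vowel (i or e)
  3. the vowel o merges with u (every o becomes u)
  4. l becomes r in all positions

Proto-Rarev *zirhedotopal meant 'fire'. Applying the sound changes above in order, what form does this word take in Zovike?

zirhedutupur

Zovike: *zirhedotopal
  zirhedotopal → zirhedotopol   [vowel merger]
  zirhedotopol (rule 2 does not apply)
  zirhedotopol → zirhedutupul   [vowel merger]
  zirhedutupul → zirhedutupur   [unconditioned shift]
  giving Zovike zirhedutupur.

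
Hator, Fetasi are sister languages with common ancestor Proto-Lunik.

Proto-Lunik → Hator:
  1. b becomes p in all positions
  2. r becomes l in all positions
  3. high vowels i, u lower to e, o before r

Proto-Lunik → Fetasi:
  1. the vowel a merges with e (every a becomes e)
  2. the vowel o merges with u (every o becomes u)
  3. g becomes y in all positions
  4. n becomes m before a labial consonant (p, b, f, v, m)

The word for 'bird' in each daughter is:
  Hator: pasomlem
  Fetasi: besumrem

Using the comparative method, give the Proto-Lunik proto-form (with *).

Position 1: Hator has p, Fetasi has b. Fetasi preserves b here (none of its changes turn any other segment into b), so the proto-segment is *b.
Position 2: Hator has a, Fetasi has e. Hator preserves a here (none of its changes turn any other segment into a), so the proto-segment is *a.
This points to *basomrem. Verify forward in each daughter:
Hator: *basomrem
  basomrem → pasomrem   [unconditioned shift]
  pasomrem → pasomlem   [unconditioned shift]
  pasomlem (rule 3 does not apply)
  giving Hator pasomlem.
Fetasi: *basomrem > besomrem > besumrem  (by vowel merger, vowel merger)
No other proto-form is consistent with every reflex, so the reconstruction is *basomrem.

*basomrem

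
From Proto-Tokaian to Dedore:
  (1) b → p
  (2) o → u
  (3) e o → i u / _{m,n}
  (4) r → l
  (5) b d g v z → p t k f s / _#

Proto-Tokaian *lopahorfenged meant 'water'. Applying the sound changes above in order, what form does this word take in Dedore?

Dedore: start from *lopahorfenged.
  rule 1: no change — lopahorfenged
  rule 2 (vowel merger): lopahorfenged → lupahurfenged
  rule 3 (pre-nasal raising): lupahurfenged → lupahurfinged
  rule 4 (unconditioned shift): lupahurfinged → lupahulfinged
  rule 5 (final devoicing): lupahulfinged → lupahulfinget
  ⇒ Dedore lupahulfinget

lupahulfinget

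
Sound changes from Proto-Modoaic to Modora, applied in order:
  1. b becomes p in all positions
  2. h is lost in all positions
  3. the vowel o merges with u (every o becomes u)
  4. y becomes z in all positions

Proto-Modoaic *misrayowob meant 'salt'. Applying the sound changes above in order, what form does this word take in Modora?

Modora: *misrayowob
  misrayowob → misrayowop   [unconditioned shift]
  misrayowop (rule 2 does not apply)
  misrayowop → misrayuwup   [vowel merger]
  misrayuwup → misrazuwup   [unconditioned shift]
  giving Modora misrazuwup.

misrazuwup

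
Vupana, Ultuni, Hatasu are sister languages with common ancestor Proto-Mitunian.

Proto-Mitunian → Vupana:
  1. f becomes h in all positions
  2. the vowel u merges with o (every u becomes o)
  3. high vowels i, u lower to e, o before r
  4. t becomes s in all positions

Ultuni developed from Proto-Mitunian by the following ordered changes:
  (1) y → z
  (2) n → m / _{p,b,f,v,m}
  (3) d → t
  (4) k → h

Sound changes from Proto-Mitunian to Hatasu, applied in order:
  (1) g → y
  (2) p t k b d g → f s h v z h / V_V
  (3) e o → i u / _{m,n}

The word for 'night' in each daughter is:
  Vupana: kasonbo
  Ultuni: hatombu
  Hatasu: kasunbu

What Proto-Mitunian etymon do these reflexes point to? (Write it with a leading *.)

Position 4: Vupana has o, Ultuni has o, Hatasu has u. Ultuni preserves o here (none of its changes turn any other segment into o), so the proto-segment is *o.
Position 3: Vupana has s, Ultuni has t, Hatasu has s. Taking the neighbouring segments as reconstructed: Vupana s could go back to *t or *s; Ultuni t could go back to *t or *d; Hatasu s could go back to *t or *s — the one source consistent with every daughter is *t.
Position 7: Vupana has o, Ultuni has u, Hatasu has u. Ultuni preserves u here (none of its changes turn any other segment into u), so the proto-segment is *u.
Verify the candidate proto-form against each daughter:
Vupana: *katonbu
  katonbu (rule 1 does not apply)
  katonbu → katonbo   [vowel merger]
  katonbo (rule 3 does not apply)
  katonbo → kasonbo   [unconditioned shift]
  giving Vupana kasonbo.
Ultuni: start from *katonbu.
  rule 1: no change — katonbu
  rule 2 (nasal place assimilation): katonbu → katombu
  rule 3: no change — katombu
  rule 4 (unconditioned shift): katombu → hatombu
  ⇒ Ultuni hatombu
Hatasu: *katonbu
  katonbu (rule 1 does not apply)
  katonbu → kasonbu   [intervocalic lenition]
  kasonbu → kasunbu   [pre-nasal raising]
  giving Hatasu kasunbu.
No other proto-form is consistent with every reflex, so the reconstruction is *katonbu.

*katonbu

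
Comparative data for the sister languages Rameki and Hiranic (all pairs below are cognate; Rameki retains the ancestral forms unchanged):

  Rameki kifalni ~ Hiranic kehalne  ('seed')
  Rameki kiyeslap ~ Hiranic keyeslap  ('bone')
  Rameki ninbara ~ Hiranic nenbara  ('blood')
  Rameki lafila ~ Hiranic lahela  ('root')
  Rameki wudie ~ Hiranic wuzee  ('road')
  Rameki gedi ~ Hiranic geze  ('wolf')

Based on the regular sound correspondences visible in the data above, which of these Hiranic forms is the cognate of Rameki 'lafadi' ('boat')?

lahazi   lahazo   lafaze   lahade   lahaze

lahaze

kifalni ~ kehalne — Rameki f corresponds to Hiranic h between vowels (before a back vowel).
wudie ~ wuzee, gedi ~ geze — Rameki d corresponds to Hiranic z between vowels (before a front vowel).
kifalni ~ kehalne, gedi ~ geze — Rameki i corresponds to Hiranic e word-finally.
Applying these to Rameki 'lafadi':
  lafadi → lahadi   (f→h between vowels (before a back vowel))
  lahadi → lahazi   (d→z between vowels (before a front vowel))
  lahazi → lahaze   (i→e word-finally)
So the Hiranic cognate is 'lahaze'.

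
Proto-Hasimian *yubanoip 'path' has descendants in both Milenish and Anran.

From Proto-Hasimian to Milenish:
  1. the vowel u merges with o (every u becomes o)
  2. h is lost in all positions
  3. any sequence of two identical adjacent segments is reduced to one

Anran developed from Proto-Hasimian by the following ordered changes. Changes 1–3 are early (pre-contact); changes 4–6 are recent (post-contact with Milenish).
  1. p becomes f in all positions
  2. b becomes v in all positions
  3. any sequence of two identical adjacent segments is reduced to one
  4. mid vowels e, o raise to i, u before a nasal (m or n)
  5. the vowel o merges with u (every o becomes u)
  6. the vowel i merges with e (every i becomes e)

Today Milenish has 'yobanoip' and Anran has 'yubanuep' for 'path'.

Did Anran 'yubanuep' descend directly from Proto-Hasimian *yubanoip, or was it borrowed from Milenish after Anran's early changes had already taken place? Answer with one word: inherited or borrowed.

If inherited, *yubanoip would pass through all of Anran's changes:
Anran: *yubanoip > yubanoif > yuvanoif > yuvanuif > yuvanuef  (by unconditioned shift, unconditioned shift, vowel merger, vowel merger)
If borrowed from Milenish 'yobanoip' after the early changes, it would undergo only the recent ones:
  rule 4 (pre-nasal raising): no change (yobanoip)
  rule 5 (vowel merger): yobanoip → yubanuip
  rule 6 (vowel merger): yubanuip → yubanuep
  ⇒ as a loan: yubanuep
Anran 'yubanuep' matches the loan outcome 'yubanuep', not the inherited 'yuvanuef' — it skipped the early Anran changes, so it was borrowed from Milenish.

borrowed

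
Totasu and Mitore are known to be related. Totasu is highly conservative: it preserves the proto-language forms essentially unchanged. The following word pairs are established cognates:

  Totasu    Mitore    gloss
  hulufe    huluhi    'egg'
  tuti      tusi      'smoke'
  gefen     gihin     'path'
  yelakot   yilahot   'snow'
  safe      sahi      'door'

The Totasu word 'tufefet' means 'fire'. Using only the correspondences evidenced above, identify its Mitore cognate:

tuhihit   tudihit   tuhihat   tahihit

tuhihit

hulufe ~ huluhi, gefen ~ gihin — Totasu f corresponds to Mitore h between vowels (before a front vowel).
gefen ~ gihin — Totasu e corresponds to Mitore i after a consonant, before a labial obstruent.
yelakot ~ yilahot — Totasu e corresponds to Mitore i after a consonant, before a consonant other than r, m, n, p, b, f, v.
Applying these to Totasu 'tufefet':
  tufefet → tuhefet   (f→h between vowels (before a front vowel))
  tuhefet → tuhifet   (e→i after a consonant, before a labial obstruent)
  tuhifet → tuhihet   (f→h between vowels (before a front vowel))
  tuhihet → tuhihit   (e→i after a consonant, before a consonant other than r, m, n, p, b, f, v)
So the Mitore cognate is 'tuhihit'.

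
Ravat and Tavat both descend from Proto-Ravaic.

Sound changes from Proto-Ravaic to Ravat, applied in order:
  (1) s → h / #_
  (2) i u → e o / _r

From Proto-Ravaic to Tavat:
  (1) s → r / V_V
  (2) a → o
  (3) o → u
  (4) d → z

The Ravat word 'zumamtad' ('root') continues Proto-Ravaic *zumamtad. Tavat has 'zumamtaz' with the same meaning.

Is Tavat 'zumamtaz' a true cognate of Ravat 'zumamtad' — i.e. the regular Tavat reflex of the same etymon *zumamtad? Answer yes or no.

no

Derive the expected Tavat reflex of *zumamtad:
Tavat: start from *zumamtad.
  rule 1: no change — zumamtad
  rule 2 (vowel merger): zumamtad → zumomtod
  rule 3 (vowel merger): zumomtod → zumumtud
  rule 4 (unconditioned shift): zumumtud → zumumtuz
  ⇒ Tavat zumumtuz
The regular Tavat reflex would be 'zumumtuz', but the attested form is 'zumamtaz'. The correspondence is irregular, so they are not cognates (the Tavat form has a different source).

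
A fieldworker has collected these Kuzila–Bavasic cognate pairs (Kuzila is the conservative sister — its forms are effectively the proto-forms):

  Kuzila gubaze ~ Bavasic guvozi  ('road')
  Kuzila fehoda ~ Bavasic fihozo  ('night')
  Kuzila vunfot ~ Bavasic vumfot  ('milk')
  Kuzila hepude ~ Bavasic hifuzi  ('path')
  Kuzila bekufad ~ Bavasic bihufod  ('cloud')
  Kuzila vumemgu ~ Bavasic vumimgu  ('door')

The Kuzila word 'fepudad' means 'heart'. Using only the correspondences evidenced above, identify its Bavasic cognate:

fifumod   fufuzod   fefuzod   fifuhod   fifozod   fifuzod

hepude ~ hifuzi — Kuzila e corresponds to Bavasic i after a consonant, before a labial obstruent.
hepude ~ hifuzi — Kuzila p corresponds to Bavasic f between vowels (before a back vowel).
fehoda ~ fihozo — Kuzila d corresponds to Bavasic z between vowels (before a back vowel).
gubaze ~ guvozi, bekufad ~ bihufod — Kuzila a corresponds to Bavasic o after a consonant, before a consonant other than r, m, n, p, b, f, v.
Applying these to Kuzila 'fepudad':
  fepudad → fipudad   (e→i after a consonant, before a labial obstruent)
  fipudad → fifudad   (p→f between vowels (before a back vowel))
  fifudad → fifuzad   (d→z between vowels (before a back vowel))
  fifuzad → fifuzod   (a→o after a consonant, before a consonant other than r, m, n, p, b, f, v)
So the Bavasic cognate is 'fifuzod'.

fifuzod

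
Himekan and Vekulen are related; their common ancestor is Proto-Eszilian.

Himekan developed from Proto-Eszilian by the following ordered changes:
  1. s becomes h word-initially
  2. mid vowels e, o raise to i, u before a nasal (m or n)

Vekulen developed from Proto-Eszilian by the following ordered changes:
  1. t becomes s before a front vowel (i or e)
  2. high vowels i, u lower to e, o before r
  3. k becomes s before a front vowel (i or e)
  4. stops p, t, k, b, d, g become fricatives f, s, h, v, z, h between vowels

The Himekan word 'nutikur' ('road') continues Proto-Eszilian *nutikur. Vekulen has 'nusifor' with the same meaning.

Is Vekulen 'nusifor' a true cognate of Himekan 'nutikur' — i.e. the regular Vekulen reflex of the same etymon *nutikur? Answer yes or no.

Derive the expected Vekulen reflex of *nutikur:
Vekulen: *nutikur > nusikur > nusikor > nusihor  (by palatalisation, pre-rhotic lowering, intervocalic lenition)
The regular Vekulen reflex would be 'nusihor', but the attested form is 'nusifor'. The correspondence is irregular, so they are not cognates (the Vekulen form has a different source).

no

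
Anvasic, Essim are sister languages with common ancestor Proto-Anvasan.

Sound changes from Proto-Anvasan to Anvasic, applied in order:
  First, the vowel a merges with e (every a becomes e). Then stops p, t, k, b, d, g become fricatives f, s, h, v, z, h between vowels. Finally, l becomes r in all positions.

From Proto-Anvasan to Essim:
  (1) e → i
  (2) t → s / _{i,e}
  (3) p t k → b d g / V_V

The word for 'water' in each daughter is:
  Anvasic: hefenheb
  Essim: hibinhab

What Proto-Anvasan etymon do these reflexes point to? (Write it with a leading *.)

*hepenhab

Position 3: Anvasic has f, Essim has b. Taking the neighbouring segments as reconstructed: Anvasic f could go back to *p or *f; Essim b could go back to *p or *b — the one source consistent with every daughter is *p.
Position 2: Anvasic has e, Essim has i. Taking the neighbouring segments as reconstructed: Anvasic e could go back to *a or *e; Essim i could go back to *e or *i — the one source consistent with every daughter is *e.
Position 7: Anvasic has e, Essim has a. Essim preserves a here (none of its changes turn any other segment into a), so the proto-segment is *a.
Verify the candidate proto-form against each daughter:
Anvasic: start from *hepenhab.
  rule 1 (vowel merger): hepenhab → hepenheb
  rule 2 (intervocalic lenition): hepenheb → hefenheb
  rule 3: no change — hefenheb
  ⇒ Anvasic hefenheb
Essim: *hepenhab > hipinhab > hibinhab  (by vowel merger, intervocalic voicing)
Only *hepenhab yields all of Anvasic hefenheb, Essim hibinhab.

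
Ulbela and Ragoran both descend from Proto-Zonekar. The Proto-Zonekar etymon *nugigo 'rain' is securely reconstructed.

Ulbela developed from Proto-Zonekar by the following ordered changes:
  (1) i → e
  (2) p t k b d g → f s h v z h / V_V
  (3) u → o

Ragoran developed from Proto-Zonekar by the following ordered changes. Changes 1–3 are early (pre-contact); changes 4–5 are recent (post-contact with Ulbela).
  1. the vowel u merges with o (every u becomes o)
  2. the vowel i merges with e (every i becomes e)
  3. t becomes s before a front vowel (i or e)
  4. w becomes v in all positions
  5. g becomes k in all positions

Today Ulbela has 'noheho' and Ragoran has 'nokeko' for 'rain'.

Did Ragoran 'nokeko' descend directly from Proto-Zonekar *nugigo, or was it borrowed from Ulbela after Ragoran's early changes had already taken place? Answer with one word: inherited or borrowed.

If inherited, *nugigo would pass through all of Ragoran's changes:
Ragoran: *nugigo
  nugigo → nogigo   [vowel merger]
  nogigo → nogego   [vowel merger]
  nogego (rule 3 does not apply)
  nogego (rule 4 does not apply)
  nogego → nokeko   [unconditioned shift]
  giving Ragoran nokeko.
If borrowed from Ulbela 'noheho' after the early changes, it would undergo only the recent ones:
  rule 4 (unconditioned shift): no change (noheho)
  rule 5 (unconditioned shift): no change (noheho)
  ⇒ as a loan: noheho
Ragoran 'nokeko' matches the inherited outcome exactly, so it is an inherited cognate, not a loan.

inherited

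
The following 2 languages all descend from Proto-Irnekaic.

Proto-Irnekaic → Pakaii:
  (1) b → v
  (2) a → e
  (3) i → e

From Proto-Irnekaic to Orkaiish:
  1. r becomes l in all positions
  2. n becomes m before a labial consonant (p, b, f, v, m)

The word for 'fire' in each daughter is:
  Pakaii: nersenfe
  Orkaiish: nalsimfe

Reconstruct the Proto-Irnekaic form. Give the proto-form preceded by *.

Position 2: Pakaii has e, Orkaiish has a. Orkaiish preserves a here (none of its changes turn any other segment into a), so the proto-segment is *a.
Position 5: Pakaii has e, Orkaiish has i. Orkaiish preserves i here (none of its changes turn any other segment into i), so the proto-segment is *i.
Verify the candidate proto-form against each daughter:
Pakaii: *narsinfe > nersinfe > nersenfe  (by vowel merger, vowel merger)
Orkaiish: *narsinfe > nalsinfe > nalsimfe  (by unconditioned shift, nasal place assimilation)
Only *narsinfe yields all of Pakaii nersenfe, Orkaiish nalsimfe.

*narsinfe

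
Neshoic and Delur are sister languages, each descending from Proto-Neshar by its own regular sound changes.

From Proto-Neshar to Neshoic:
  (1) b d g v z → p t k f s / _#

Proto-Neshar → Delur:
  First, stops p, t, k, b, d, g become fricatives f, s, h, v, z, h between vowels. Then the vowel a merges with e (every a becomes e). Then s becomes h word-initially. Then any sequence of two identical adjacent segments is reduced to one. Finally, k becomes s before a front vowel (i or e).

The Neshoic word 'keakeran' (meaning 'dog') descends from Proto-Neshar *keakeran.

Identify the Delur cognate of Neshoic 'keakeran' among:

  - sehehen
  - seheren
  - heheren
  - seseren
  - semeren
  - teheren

seheren

Delur: start from *keakeran.
  rule 1 (intervocalic lenition): keakeran → keaheran
  rule 2 (vowel merger): keaheran → keeheren
  rule 3: no change — keeheren
  rule 4 (degemination): keeheren → keheren
  rule 5 (palatalisation): keheren → seheren
  ⇒ Delur seheren
The other candidates each miss or misapply at least one Delur change.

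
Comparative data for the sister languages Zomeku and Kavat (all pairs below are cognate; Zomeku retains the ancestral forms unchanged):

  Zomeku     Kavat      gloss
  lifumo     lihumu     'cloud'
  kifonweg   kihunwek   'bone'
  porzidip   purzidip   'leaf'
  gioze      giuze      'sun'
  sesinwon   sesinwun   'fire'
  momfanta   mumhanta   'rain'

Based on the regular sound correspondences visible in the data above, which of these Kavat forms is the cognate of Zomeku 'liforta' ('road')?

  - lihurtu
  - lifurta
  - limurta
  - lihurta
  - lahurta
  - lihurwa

lihurta

kifonweg ~ kihunwek — Zomeku f corresponds to Kavat h between vowels (before a back vowel).
porzidip ~ purzidip — Zomeku o corresponds to Kavat u after a consonant, before r.
Applying these to Zomeku 'liforta':
  liforta → lihorta   (f→h between vowels (before a back vowel))
  lihorta → lihurta   (o→u after a consonant, before r)
So the Kavat cognate is 'lihurta'.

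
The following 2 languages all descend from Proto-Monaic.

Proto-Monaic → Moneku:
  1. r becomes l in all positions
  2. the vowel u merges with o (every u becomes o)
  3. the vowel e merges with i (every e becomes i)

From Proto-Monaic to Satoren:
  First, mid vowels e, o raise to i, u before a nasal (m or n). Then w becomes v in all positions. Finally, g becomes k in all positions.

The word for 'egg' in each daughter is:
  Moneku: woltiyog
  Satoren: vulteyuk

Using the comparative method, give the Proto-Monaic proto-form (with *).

*wulteyug

Position 8: Moneku has g, Satoren has k. Moneku preserves g here (none of its changes turn any other segment into g), so the proto-segment is *g.
Position 2: Moneku has o, Satoren has u. Taking the neighbouring segments as reconstructed: Moneku o could go back to *o or *u; Satoren u can only go back to *u — the one source consistent with every daughter is *u.
Position 7: Moneku has o, Satoren has u. Taking the neighbouring segments as reconstructed: Moneku o could go back to *o or *u; Satoren u can only go back to *u — the one source consistent with every daughter is *u.
This points to *wulteyug. Verify forward in each daughter:
Moneku: *wulteyug > wolteyog > woltiyog  (by vowel merger, vowel merger)
Satoren: *wulteyug > vulteyug > vulteyuk  (by unconditioned shift, unconditioned shift)
Only *wulteyug yields all of Moneku woltiyog, Satoren vulteyuk.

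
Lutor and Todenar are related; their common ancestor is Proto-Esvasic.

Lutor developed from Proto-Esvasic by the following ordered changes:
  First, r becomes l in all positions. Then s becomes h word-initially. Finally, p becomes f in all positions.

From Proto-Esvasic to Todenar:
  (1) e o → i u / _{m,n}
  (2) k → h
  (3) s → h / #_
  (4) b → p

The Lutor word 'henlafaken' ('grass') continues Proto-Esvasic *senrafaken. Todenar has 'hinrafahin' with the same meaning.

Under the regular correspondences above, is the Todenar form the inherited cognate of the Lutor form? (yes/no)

yes

Derive the expected Todenar reflex of *senrafaken:
Todenar: *senrafaken
  senrafaken → sinrafakin   [pre-nasal raising]
  sinrafakin → sinrafahin   [unconditioned shift]
  sinrafahin → hinrafahin   [debuccalisation]
  hinrafahin (rule 4 does not apply)
  giving Todenar hinrafahin.
Todenar 'hinrafahin' matches the regular reflex exactly, so the pair is cognate.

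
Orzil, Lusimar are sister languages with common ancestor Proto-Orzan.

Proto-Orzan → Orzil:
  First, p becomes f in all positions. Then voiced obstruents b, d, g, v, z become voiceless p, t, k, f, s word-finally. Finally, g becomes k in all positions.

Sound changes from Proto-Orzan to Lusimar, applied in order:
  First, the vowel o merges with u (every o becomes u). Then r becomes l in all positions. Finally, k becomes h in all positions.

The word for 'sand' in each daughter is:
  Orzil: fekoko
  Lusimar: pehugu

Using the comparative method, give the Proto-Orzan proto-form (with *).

Position 4: Orzil has o, Lusimar has u. Orzil preserves o here (none of its changes turn any other segment into o), so the proto-segment is *o.
Position 3: Orzil has k, Lusimar has h. Taking the neighbouring segments as reconstructed: Orzil k could go back to *k or *g; Lusimar h could go back to *k or *h — the one source consistent with every daughter is *k.
Position 5: Orzil has k, Lusimar has g. Lusimar preserves g here (none of its changes turn any other segment into g), so the proto-segment is *g.
Continuing position by position gives *pekogo; check it forward:
Orzil: *pekogo > fekogo > fekoko  (by unconditioned shift, unconditioned shift)
Lusimar: *pekogo > pekugu > pehugu  (by vowel merger, unconditioned shift)
*pekogo is the unique common source.

*pekogo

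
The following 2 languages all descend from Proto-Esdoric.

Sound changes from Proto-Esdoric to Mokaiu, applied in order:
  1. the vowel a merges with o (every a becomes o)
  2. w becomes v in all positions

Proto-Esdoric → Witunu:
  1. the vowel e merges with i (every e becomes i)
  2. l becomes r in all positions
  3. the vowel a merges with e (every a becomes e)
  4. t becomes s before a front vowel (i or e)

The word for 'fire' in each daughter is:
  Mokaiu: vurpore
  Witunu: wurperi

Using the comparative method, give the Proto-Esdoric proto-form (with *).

Position 7: Mokaiu has e, Witunu has i. Mokaiu preserves e here (none of its changes turn any other segment into e), so the proto-segment is *e.
Position 1: Mokaiu has v, Witunu has w. Witunu preserves w here (none of its changes turn any other segment into w), so the proto-segment is *w.
Continuing position by position gives *wurpare; check it forward:
Mokaiu: *wurpare > wurpore > vurpore  (by vowel merger, unconditioned shift)
Witunu: *wurpare
  wurpare → wurpari   [vowel merger]
  wurpari (rule 2 does not apply)
  wurpari → wurperi   [vowel merger]
  wurperi (rule 4 does not apply)
  giving Witunu wurperi.
No other proto-form is consistent with every reflex, so the reconstruction is *wurpare.

*wurpare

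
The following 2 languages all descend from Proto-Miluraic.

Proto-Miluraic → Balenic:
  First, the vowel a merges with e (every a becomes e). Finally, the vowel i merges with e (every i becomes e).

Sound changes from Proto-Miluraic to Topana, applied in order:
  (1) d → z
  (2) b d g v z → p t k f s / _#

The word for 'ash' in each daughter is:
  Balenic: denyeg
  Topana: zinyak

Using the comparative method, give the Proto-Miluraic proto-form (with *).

*dinyag

Position 6: Balenic has g, Topana has k. Balenic preserves g here (none of its changes turn any other segment into g), so the proto-segment is *g.
Position 1: Balenic has d, Topana has z. Balenic preserves d here (none of its changes turn any other segment into d), so the proto-segment is *d.
This points to *dinyag. Verify forward in each daughter:
Balenic: *dinyag > dinyeg > denyeg  (by vowel merger, vowel merger)
Topana: *dinyag > zinyag > zinyak  (by unconditioned shift, final devoicing)
*dinyag is the unique common source.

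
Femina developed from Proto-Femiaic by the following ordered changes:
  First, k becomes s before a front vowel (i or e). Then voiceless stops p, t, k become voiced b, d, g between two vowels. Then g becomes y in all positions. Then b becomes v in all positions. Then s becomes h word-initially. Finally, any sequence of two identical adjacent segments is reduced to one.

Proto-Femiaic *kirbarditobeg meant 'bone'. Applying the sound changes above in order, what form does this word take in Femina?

hirvardidovey

Femina: start from *kirbarditobeg.
  rule 1 (palatalisation): kirbarditobeg → sirbarditobeg
  rule 2 (intervocalic voicing): sirbarditobeg → sirbardidobeg
  rule 3 (unconditioned shift): sirbardidobeg → sirbardidobey
  rule 4 (unconditioned shift): sirbardidobey → sirvardidovey
  rule 5 (debuccalisation): sirvardidovey → hirvardidovey
  rule 6: no change — hirvardidovey
  ⇒ Femina hirvardidovey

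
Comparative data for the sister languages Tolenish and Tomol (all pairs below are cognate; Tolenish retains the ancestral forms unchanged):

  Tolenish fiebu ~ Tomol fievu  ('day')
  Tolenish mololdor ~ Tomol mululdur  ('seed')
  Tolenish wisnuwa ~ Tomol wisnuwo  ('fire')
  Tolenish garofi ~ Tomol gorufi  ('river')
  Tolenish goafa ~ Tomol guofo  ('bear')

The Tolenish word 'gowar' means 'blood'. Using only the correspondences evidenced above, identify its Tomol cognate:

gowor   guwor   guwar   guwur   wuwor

guwor

mololdor ~ mululdur — Tolenish o corresponds to Tomol u after a consonant, before a consonant other than r, m, n, p, b, f, v.
garofi ~ gorufi — Tolenish a corresponds to Tomol o after a consonant, before r.
Applying these to Tolenish 'gowar':
  gowar → guwar   (o→u after a consonant, before a consonant other than r, m, n, p, b, f, v)
  guwar → guwor   (a→o after a consonant, before r)
So the Tomol cognate is 'guwor'.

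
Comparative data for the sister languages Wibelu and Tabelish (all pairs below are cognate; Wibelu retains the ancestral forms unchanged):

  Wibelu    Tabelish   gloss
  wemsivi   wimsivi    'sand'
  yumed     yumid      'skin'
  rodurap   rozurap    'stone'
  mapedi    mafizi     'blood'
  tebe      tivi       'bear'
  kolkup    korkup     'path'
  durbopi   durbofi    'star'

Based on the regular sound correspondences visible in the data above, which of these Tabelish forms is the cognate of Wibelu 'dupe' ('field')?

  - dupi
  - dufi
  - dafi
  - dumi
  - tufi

dufi

mapedi ~ mafizi — Wibelu p corresponds to Tabelish f between vowels (before a front vowel).
tebe ~ tivi — Wibelu e corresponds to Tabelish i word-finally.
Applying these to Wibelu 'dupe':
  dupe → dufe   (p→f between vowels (before a front vowel))
  dufe → dufi   (e→i word-finally)
So the Tabelish cognate is 'dufi'.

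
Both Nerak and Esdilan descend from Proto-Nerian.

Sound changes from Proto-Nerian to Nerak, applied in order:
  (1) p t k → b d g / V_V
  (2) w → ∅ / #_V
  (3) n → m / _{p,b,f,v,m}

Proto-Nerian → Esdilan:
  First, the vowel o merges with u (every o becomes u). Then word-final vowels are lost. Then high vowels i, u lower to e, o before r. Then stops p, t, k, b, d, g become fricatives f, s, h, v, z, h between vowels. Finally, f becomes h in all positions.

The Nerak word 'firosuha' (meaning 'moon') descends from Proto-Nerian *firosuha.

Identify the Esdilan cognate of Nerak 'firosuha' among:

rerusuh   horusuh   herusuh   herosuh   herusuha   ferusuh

herusuh

Esdilan: *firosuha
  firosuha → firusuha   [vowel merger]
  firusuha → firusuh   [apocope]
  firusuh → ferusuh   [pre-rhotic lowering]
  ferusuh (rule 4 does not apply)
  ferusuh → herusuh   [unconditioned shift]
  giving Esdilan herusuh.
Among the options, 'herusuh' alone shows every Esdilan change applied in order.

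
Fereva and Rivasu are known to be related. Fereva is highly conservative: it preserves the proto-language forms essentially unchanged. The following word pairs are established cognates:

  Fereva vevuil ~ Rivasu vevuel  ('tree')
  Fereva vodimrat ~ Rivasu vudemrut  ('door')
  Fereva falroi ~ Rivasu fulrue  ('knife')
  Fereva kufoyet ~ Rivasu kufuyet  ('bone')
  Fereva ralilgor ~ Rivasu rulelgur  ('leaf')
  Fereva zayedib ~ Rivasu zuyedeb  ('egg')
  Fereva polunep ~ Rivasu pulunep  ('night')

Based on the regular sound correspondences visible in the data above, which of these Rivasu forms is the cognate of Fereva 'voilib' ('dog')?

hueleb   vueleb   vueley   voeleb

falroi ~ fulrue — Fereva o corresponds to Rivasu u after a consonant, before a front vowel.
vevuil ~ vevuel — Fereva i corresponds to Rivasu e after a vowel, before a consonant other than r, m, n, p, b, f, v.
zayedib ~ zuyedeb — Fereva i corresponds to Rivasu e after a consonant, before a labial obstruent.
Applying these to Fereva 'voilib':
  voilib → vuilib   (o→u after a consonant, before a front vowel)
  vuilib → vuelib   (i→e after a vowel, before a consonant other than r, m, n, p, b, f, v)
  vuelib → vueleb   (i→e after a consonant, before a labial obstruent)
So the Rivasu cognate is 'vueleb'.

vueleb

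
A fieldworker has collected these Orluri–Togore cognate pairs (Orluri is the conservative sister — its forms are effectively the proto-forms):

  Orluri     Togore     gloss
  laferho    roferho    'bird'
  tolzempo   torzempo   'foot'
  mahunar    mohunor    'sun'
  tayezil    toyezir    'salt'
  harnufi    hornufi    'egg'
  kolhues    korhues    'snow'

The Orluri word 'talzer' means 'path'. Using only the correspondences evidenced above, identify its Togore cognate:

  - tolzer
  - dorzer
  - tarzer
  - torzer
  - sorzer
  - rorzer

torzer

mahunar ~ mohunor, tayezil ~ toyezir — Orluri a corresponds to Togore o after a consonant, before a consonant other than r, m, n, p, b, f, v.
tolzempo ~ torzempo, kolhues ~ korhues — Orluri l corresponds to Togore r after a vowel, before a consonant other than r, m, n, p, b, f, v.
Applying these to Orluri 'talzer':
  talzer → tolzer   (a→o after a consonant, before a consonant other than r, m, n, p, b, f, v)
  tolzer → torzer   (l→r after a vowel, before a consonant other than r, m, n, p, b, f, v)
So the Togore cognate is 'torzer'.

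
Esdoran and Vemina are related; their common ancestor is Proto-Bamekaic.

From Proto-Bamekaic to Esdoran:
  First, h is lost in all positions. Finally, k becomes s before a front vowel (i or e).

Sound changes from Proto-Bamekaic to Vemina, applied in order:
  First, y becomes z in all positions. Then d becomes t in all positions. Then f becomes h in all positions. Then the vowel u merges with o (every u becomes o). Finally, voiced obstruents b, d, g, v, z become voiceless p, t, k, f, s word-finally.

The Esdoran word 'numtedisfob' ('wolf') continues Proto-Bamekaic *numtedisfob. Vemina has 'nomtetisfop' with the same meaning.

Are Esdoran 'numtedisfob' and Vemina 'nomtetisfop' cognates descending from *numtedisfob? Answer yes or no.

no

Derive the expected Vemina reflex of *numtedisfob:
Vemina: *numtedisfob
  numtedisfob (rule 1 does not apply)
  numtedisfob → numtetisfob   [unconditioned shift]
  numtetisfob → numtetishob   [unconditioned shift]
  numtetishob → nomtetishob   [vowel merger]
  nomtetishob → nomtetishop   [final devoicing]
  giving Vemina nomtetishop.
The regular Vemina reflex would be 'nomtetishop', but the attested form is 'nomtetisfop'. The correspondence is irregular, so they are not cognates (the Vemina form has a different source).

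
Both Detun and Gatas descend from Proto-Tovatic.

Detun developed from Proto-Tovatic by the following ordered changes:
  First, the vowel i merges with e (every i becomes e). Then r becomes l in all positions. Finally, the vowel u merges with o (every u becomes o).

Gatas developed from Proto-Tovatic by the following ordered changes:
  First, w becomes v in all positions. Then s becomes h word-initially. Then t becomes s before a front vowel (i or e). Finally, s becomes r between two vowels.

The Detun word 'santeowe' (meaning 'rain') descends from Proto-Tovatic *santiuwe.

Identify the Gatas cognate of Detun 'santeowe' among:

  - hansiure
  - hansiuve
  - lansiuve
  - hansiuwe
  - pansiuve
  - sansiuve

Gatas: *santiuwe
  santiuwe → santiuve   [unconditioned shift]
  santiuve → hantiuve   [debuccalisation]
  hantiuve → hansiuve   [palatalisation]
  hansiuve (rule 4 does not apply)
  giving Gatas hansiuve.
Among the options, 'hansiuve' alone shows every Gatas change applied in order.

hansiuve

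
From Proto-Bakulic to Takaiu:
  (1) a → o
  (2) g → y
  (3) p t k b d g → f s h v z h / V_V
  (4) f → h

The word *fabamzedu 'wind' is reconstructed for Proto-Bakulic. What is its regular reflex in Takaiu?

Takaiu: start from *fabamzedu.
  rule 1 (vowel merger): fabamzedu → fobomzedu
  rule 2: no change — fobomzedu
  rule 3 (intervocalic lenition): fobomzedu → fovomzezu
  rule 4 (unconditioned shift): fovomzezu → hovomzezu
  ⇒ Takaiu hovomzezu

hovomzezu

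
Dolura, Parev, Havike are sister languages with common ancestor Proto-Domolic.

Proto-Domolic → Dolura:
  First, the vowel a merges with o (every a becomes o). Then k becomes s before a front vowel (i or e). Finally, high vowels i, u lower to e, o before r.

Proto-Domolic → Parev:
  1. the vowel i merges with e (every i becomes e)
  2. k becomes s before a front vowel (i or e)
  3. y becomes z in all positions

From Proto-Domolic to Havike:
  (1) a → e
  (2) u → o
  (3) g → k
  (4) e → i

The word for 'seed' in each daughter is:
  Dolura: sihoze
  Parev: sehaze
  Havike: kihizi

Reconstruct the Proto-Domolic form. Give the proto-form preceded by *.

*kihaze

Position 6: Dolura has e, Parev has e, Havike has i. Taking the neighbouring segments as reconstructed: Dolura e can only go back to *e; Parev e could go back to *e or *i; Havike i could go back to *a or *e or *i — the one source consistent with every daughter is *e.
Position 2: Dolura has i, Parev has e, Havike has i. Dolura preserves i here (none of its changes turn any other segment into i), so the proto-segment is *i.
Continuing position by position gives *kihaze; check it forward:
Dolura: *kihaze > kihoze > sihoze  (by vowel merger, palatalisation)
Parev: start from *kihaze.
  rule 1 (vowel merger): kihaze → kehaze
  rule 2 (palatalisation): kehaze → sehaze
  rule 3: no change — sehaze
  ⇒ Parev sehaze
Havike: start from *kihaze.
  rule 1 (vowel merger): kihaze → kiheze
  rule 2: no change — kiheze
  rule 3: no change — kiheze
  rule 4 (vowel merger): kiheze → kihizi
  ⇒ Havike kihizi
Only *kihaze yields all of Dolura sihoze, Parev sehaze, Havike kihizi.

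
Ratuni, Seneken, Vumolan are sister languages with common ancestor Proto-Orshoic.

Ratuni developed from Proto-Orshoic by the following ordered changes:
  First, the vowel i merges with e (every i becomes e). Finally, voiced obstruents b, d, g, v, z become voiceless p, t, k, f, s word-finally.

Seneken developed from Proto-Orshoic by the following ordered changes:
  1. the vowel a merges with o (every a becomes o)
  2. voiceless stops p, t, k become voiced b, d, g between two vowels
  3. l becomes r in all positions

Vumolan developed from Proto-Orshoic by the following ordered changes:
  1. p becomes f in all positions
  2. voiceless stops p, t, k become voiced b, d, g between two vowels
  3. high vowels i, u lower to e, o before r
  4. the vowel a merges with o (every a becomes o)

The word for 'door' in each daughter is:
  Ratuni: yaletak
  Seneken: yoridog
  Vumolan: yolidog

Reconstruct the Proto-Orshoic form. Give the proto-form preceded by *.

*yalitag

Position 5: Ratuni has t, Seneken has d, Vumolan has d. Taking the neighbouring segments as reconstructed: Ratuni t can only go back to *t; Seneken d could go back to *t or *d; Vumolan d could go back to *t or *d — the one source consistent with every daughter is *t.
Position 2: Ratuni has a, Seneken has o, Vumolan has o. Ratuni preserves a here (none of its changes turn any other segment into a), so the proto-segment is *a.
Verify the candidate proto-form against each daughter:
Ratuni: start from *yalitag.
  rule 1 (vowel merger): yalitag → yaletag
  rule 2 (final devoicing): yaletag → yaletak
  ⇒ Ratuni yaletak
Seneken: *yalitag
  yalitag → yolitog   [vowel merger]
  yolitog → yolidog   [intervocalic voicing]
  yolidog → yoridog   [unconditioned shift]
  giving Seneken yoridog.
Vumolan: *yalitag
  yalitag (rule 1 does not apply)
  yalitag → yalidag   [intervocalic voicing]
  yalidag (rule 3 does not apply)
  yalidag → yolidog   [vowel merger]
  giving Vumolan yolidog.
No other proto-form is consistent with every reflex, so the reconstruction is *yalitag.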